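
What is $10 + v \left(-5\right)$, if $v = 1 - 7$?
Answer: $40$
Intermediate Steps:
$v = -6$
$10 + v \left(-5\right) = 10 - -30 = 10 + 30 = 40$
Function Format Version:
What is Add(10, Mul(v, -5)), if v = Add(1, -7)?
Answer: 40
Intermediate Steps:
v = -6
Add(10, Mul(v, -5)) = Add(10, Mul(-6, -5)) = Add(10, 30) = 40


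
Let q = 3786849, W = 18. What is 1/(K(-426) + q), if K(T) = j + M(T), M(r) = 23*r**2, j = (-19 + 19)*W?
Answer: 1/7960797 ≈ 1.2562e-7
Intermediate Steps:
j = 0 (j = (-19 + 19)*18 = 0*18 = 0)
K(T) = 23*T**2 (K(T) = 0 + 23*T**2 = 23*T**2)
1/(K(-426) + q) = 1/(23*(-426)**2 + 3786849) = 1/(23*181476 + 3786849) = 1/(4173948 + 3786849) = 1/7960797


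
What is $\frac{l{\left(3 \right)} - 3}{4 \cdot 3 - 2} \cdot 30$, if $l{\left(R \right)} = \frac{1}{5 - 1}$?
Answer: $- \frac{33}{4} \approx -8.25$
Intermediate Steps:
$l{\left(R \right)} = \frac{1}{4}$
$\frac{l{\left(3 \right)} - 3}{4 \cdot 3 - 2} \cdot 30 = \frac{\frac{1}{4} - 3}{4 \cdot 3 - 2} \cdot 30 = - \frac{11}{4 \left(12 - 2\right)} 30 = - \frac{11}{4 \cdot 10} \cdot 30 = \left(- \frac{11}{4}\right) \frac{1}{10} \cdot 30 = \left(- \frac{11}{40}\right) 30 = - \frac{33}{4}$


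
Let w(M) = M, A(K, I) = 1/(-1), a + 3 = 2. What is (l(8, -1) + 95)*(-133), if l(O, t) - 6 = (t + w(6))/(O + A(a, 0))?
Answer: -13528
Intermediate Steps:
a = -1 (a = -3 + 2 = -1)
A(K, I) = -1
l(O, t) = 6 + (6 + t)/(-1 + O) (l(O, t) = 6 + (t + 6)/(O - 1) = 6 + (6 + t)/(-1 + O))
(l(8, -1) + 95)*(-133) = ((-1 + 6*8)/(-1 + 8) + 95)*(-133) = ((-1 + 48)/7 + 95)*(-133) = ((⅐)*47 + 95)*(-133) = (47/7 + 95)*(-133) = (712/7)*(-133) = -13528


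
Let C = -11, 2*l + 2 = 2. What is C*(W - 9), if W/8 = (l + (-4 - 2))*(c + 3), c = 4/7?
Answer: 13893/7 ≈ 1984.7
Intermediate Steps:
c = 4/7 (c = 4*(1/7) = 4/7 ≈ 0.57143)
l = 0 (l = -1 + (1/2)*2 = -1 + 1 = 0)
W = -1200/7 (W = 8*((0 + (-4 - 2))*(4/7 + 3)) = 8*((0 - 6)*(25/7)) = 8*(-6*25/7) = 8*(-150/7) = -1200/7 ≈ -171.43)
C*(W - 9) = -11*(-1200/7 - 9) = -11*(-1263/7) = 13893/7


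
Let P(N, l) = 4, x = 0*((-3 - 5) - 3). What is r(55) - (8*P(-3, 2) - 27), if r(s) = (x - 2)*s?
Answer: -115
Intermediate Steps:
x = 0 (x = 0*(-8 - 3) = 0*(-11) = 0)
r(s) = -2*s (r(s) = (0 - 2)*s = -2*s)
r(55) - (8*P(-3, 2) - 27) = -2*55 - (8*4 - 27) = -110 - (32 - 27) = -110 - 1*5 = -110 - 5 = -115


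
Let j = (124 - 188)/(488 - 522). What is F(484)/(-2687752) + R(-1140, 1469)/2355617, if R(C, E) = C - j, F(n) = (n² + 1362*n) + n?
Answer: -8962689860599/26908085787682 ≈ -0.33309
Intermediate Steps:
F(n) = n² + 1363*n
j = 32/17 (j = -64/(-34) = -64*(-1/34) = 32/17 ≈ 1.8824)
R(C, E) = -32/17 + C (R(C, E) = C - 1*32/17 = C - 32/17 = -32/17 + C)
F(484)/(-2687752) + R(-1140, 1469)/2355617 = (484*(1363 + 484))/(-2687752) + (-32/17 - 1140)/2355617 = (484*1847)*(-1/2687752) - 19412/17*1/2355617 = 893948*(-1/2687752) - 19412/40045489 = -223487/671938 - 19412/40045489 = -8962689860599/26908085787682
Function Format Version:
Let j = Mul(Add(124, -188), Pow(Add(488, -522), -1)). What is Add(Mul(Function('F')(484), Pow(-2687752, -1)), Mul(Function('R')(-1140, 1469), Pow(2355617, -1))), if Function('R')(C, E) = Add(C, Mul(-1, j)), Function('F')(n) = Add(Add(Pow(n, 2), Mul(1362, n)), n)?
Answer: Rational(-8962689860599, 26908085787682) ≈ -0.33309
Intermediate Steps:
Function('F')(n) = Add(Pow(n, 2), Mul(1363, n))
j = Rational(32, 17) (j = Mul(-64, Pow(-34, -1)) = Mul(-64, Rational(-1, 34)) = Rational(32, 17) ≈ 1.8824)
Function('R')(C, E) = Add(Rational(-32, 17), C) (Function('R')(C, E) = Add(C, Mul(-1, Rational(32, 17))) = Add(C, Rational(-32, 17)) = Add(Rational(-32, 17), C))
Add(Mul(Function('F')(484), Pow(-2687752, -1)), Mul(Function('R')(-1140, 1469), Pow(2355617, -1))) = Add(Mul(Mul(484, Add(1363, 484)), Pow(-2687752, -1)), Mul(Add(Rational(-32, 17), -1140), Pow(2355617, -1))) = Add(Mul(Mul(484, 1847), Rational(-1, 2687752)), Mul(Rational(-19412, 17), Rational(1, 2355617))) = Add(Mul(893948, Rational(-1, 2687752)), Rational(-19412, 40045489)) = Add(Rational(-223487, 671938), Rational(-19412, 40045489)) = Rational(-8962689860599, 26908085787682)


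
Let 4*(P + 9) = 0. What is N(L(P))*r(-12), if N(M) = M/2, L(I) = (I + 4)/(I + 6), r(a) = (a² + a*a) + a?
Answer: 230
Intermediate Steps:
r(a) = a + 2*a² (r(a) = (a² + a²) + a = 2*a² + a = a + 2*a²)
P = -9 (P = -9 + (¼)*0 = -9 + 0 = -9)
L(I) = (4 + I)/(6 + I)
N(M) = M/2 (N(M) = M*(½) = M/2)
N(L(P))*r(-12) = (((4 - 9)/(6 - 9))/2)*(-12*(1 + 2*(-12))) = ((-5/(-3))/2)*(-12*(1 - 24)) = ((-⅓*(-5))/2)*(-12*(-23)) = ((½)*(5/3))*276 = (⅚)*276 = 230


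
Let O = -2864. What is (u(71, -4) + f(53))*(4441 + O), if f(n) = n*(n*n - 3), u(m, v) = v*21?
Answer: 234395818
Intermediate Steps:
u(m, v) = 21*v
f(n) = n*(-3 + n²) (f(n) = n*(n² - 3) = n*(-3 + n²))
(u(71, -4) + f(53))*(4441 + O) = (21*(-4) + 53*(-3 + 53²))*(4441 - 2864) = (-84 + 53*(-3 + 2809))*1577 = (-84 + 53*2806)*1577 = (-84 + 148718)*1577 = 148634*1577 = 234395818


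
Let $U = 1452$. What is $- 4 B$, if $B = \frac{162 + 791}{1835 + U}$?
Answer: $- \frac{3812}{3287} \approx -1.1597$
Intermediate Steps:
$B = \frac{953}{3287}$ ($B = \frac{162 + 791}{1835 + 1452} = \frac{953}{3287} \approx 0.28993$)
$- 4 B = \left(-4\right) \frac{953}{3287} = - \frac{3812}{3287}$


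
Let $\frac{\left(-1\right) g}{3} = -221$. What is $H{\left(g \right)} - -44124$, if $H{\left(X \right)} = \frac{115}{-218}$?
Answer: $\frac{9618917}{218} \approx 44124.0$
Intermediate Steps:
$g = 663$ ($g = \left(-3\right) \left(-221\right) = 663$)
$H{\left(X \right)} = - \frac{115}{218}$ ($H{\left(X \right)} = 115 \left(- \frac{1}{218}\right) = - \frac{115}{218}$)
$H{\left(g \right)} - -44124 = - \frac{115}{218} - -44124 = - \frac{115}{218} + 44124 = \frac{9618917}{218}$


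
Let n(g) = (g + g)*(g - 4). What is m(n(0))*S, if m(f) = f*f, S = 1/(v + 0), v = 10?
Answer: 0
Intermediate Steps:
n(g) = 2*g*(-4 + g) (n(g) = (2*g)*(-4 + g) = 2*g*(-4 + g))
S = ⅒ (S = 1/(10 + 0) = 1/10 = ⅒ ≈ 0.10000)
m(f) = f²
m(n(0))*S = (2*0*(-4 + 0))²*(⅒) = (2*0*(-4))²*(⅒) = 0²*(⅒) = 0*(⅒) = 0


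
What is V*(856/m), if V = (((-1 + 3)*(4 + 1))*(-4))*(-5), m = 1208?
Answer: 21400/151 ≈ 141.72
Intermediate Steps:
V = 200 (V = ((2*5)*(-4))*(-5) = (10*(-4))*(-5) = -40*(-5) = 200)
V*(856/m) = 200*(856/1208) = 200*(856*(1/1208)) = 200*(107/151) = 21400/151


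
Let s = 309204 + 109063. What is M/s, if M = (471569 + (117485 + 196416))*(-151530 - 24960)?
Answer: -138627600300/418267 ≈ -3.3143e+5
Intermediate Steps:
s = 418267
M = -138627600300 (M = (471569 + 313901)*(-176490) = 785470*(-176490) = -138627600300)
M/s = -138627600300/418267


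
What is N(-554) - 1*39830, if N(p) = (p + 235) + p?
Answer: -40703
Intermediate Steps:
N(p) = 235 + 2*p (N(p) = (235 + p) + p = 235 + 2*p)
N(-554) - 1*39830 = (235 + 2*(-554)) - 1*39830 = (235 - 1108) - 39830 = -873 - 39830 = -40703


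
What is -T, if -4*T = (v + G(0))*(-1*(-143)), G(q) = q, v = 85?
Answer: 12155/4 ≈ 3038.8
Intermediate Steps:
T = -12155/4 (T = -(85 + 0)*(-1*(-143))/4 = -85*143/4 = -¼*12155 = -12155/4 ≈ -3038.8)
-T = -1*(-12155/4) = 12155/4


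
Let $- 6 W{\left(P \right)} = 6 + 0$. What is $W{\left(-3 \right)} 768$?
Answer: $-768$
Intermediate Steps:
$W{\left(P \right)} = -1$ ($W{\left(P \right)} = - \frac{6 + 0}{6} = \left(- \frac{1}{6}\right) 6 = -1$)
$W{\left(-3 \right)} 768 = \left(-1\right) 768 = -768$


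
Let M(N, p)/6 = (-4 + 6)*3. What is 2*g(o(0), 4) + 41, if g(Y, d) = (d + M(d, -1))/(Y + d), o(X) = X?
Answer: 61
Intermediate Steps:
M(N, p) = 36 (M(N, p) = 6*((-4 + 6)*3) = 6*(2*3) = 6*6 = 36)
g(Y, d) = (36 + d)/(Y + d) (g(Y, d) = (d + 36)/(Y + d) = (36 + d)/(Y + d))
2*g(o(0), 4) + 41 = 2*((36 + 4)/(0 + 4)) + 41 = 2*(40/4) + 41 = 2*((¼)*40) + 41 = 2*10 + 41 = 20 + 41 = 61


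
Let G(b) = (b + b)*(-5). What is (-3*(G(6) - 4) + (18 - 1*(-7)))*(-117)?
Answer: -25389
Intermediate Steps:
G(b) = -10*b (G(b) = (2*b)*(-5) = -10*b)
(-3*(G(6) - 4) + (18 - 1*(-7)))*(-117) = (-3*(-10*6 - 4) + (18 - 1*(-7)))*(-117) = (-3*(-60 - 4) + (18 + 7))*(-117) = (-3*(-64) + 25)*(-117) = (192 + 25)*(-117) = 217*(-117) = -25389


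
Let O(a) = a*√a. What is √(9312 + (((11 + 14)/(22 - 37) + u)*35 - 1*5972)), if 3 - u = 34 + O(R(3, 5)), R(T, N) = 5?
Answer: √(19770 - 1575*√5)/3 ≈ 42.489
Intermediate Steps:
O(a) = a^(3/2)
u = -31 - 5*√5 (u = 3 - (34 + 5^(3/2)) = 3 - (34 + 5*√5) = 3 + (-34 - 5*√5) = -31 - 5*√5 ≈ -42.180)
√(9312 + (((11 + 14)/(22 - 37) + u)*35 - 1*5972)) = √(9312 + (((11 + 14)/(22 - 37) + (-31 - 5*√5))*35 - 1*5972)) = √(9312 + ((25/(-15) + (-31 - 5*√5))*35 - 5972)) = √(9312 + ((25*(-1/15) + (-31 - 5*√5))*35 - 5972)) = √(9312 + ((-5/3 + (-31 - 5*√5))*35 - 5972)) = √(9312 + ((-98/3 - 5*√5)*35 - 5972)) = √(9312 + ((-3430/3 - 175*√5) - 5972)) = √(9312 + (-21346/3 - 175*√5)) = √(6590/3 - 175*√5)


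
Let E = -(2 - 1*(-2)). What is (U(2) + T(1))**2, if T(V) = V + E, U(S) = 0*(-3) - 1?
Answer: 16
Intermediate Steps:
E = -4 (E = -(2 + 2) = -1*4 = -4)
U(S) = -1 (U(S) = 0 - 1 = -1)
T(V) = -4 + V (T(V) = V - 4 = -4 + V)
(U(2) + T(1))**2 = (-1 + (-4 + 1))**2 = (-1 - 3)**2 = (-4)**2 = 16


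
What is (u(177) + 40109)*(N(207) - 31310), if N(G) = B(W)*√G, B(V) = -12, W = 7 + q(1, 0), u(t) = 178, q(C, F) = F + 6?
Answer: -1261385970 - 1450332*√23 ≈ -1.2683e+9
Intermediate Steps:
q(C, F) = 6 + F
W = 13 (W = 7 + (6 + 0) = 7 + 6 = 13)
N(G) = -12*√G
(u(177) + 40109)*(N(207) - 31310) = (178 + 40109)*(-36*√23 - 31310) = 40287*(-36*√23 - 31310) = 40287*(-31310 - 36*√23) = -1261385970 - 1450332*√23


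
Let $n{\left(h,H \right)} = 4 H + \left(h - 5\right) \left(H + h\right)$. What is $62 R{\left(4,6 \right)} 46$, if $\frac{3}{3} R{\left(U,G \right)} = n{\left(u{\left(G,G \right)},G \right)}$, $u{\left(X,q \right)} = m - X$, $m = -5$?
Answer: $296608$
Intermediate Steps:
$u{\left(X,q \right)} = -5 - X$
$n{\left(h,H \right)} = 4 H + \left(-5 + h\right) \left(H + h\right)$
$R{\left(U,G \right)} = 25 + \left(-5 - G\right)^{2} + 4 G + G \left(-5 - G\right)$ ($R{\left(U,G \right)} = \left(-5 - G\right)^{2} - G - 5 \left(-5 - G\right) + G \left(-5 - G\right) = \left(-5 - G\right)^{2} - G + \left(25 + 5 G\right) + G \left(-5 - G\right) = 25 + \left(-5 - G\right)^{2} + 4 G + G \left(-5 - G\right)$)
$62 R{\left(4,6 \right)} 46 = 62 \left(50 + 9 \cdot 6\right) 46 = 62 \left(50 + 54\right) 46 = 62 \cdot 104 \cdot 46 = 6448 \cdot 46 = 296608$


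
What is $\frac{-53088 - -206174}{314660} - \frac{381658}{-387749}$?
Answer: $\frac{89725724847}{61004550170} \approx 1.4708$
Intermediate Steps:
$\frac{-53088 - -206174}{314660} - \frac{381658}{-387749} = \left(-53088 + 206174\right) \frac{1}{314660} - - \frac{381658}{387749} = 153086 \cdot \frac{1}{314660} + \frac{381658}{387749} = \frac{76543}{157330} + \frac{381658}{387749} = \frac{89725724847}{61004550170}$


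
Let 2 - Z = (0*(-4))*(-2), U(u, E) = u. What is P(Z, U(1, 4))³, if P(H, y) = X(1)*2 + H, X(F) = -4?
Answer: -216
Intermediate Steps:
Z = 2 (Z = 2 - 0*(-4)*(-2) = 2 - 0*(-2) = 2 - 1*0 = 2 + 0 = 2)
P(H, y) = -8 + H (P(H, y) = -4*2 + H = -8 + H)
P(Z, U(1, 4))³ = (-8 + 2)³ = (-6)³ = -216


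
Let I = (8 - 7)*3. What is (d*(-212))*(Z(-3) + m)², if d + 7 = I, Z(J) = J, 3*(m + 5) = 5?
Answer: 306128/9 ≈ 34014.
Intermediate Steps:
m = -10/3 (m = -5 + (⅓)*5 = -5 + 5/3 = -10/3 ≈ -3.3333)
I = 3 (I = 1*3 = 3)
d = -4 (d = -7 + 3 = -4)
(d*(-212))*(Z(-3) + m)² = (-4*(-212))*(-3 - 10/3)² = 848*(-19/3)² = 848*(361/9) = 306128/9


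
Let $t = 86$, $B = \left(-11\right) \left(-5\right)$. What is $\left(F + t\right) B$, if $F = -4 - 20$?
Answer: $3410$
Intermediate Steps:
$B = 55$
$F = -24$ ($F = -4 - 20 = -24$)
$\left(F + t\right) B = \left(-24 + 86\right) 55 = 62 \cdot 55 = 3410$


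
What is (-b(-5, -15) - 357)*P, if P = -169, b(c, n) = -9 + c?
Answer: 57967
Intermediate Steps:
(-b(-5, -15) - 357)*P = (-(-9 - 5) - 357)*(-169) = (-1*(-14) - 357)*(-169) = (14 - 357)*(-169) = -343*(-169) = 57967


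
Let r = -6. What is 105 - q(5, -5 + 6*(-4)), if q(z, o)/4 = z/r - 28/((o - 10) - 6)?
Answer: 4763/45 ≈ 105.84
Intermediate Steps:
q(z, o) = -112/(-16 + o) - 2*z/3 (q(z, o) = 4*(z/(-6) - 28/((o - 10) - 6)) = 4*(z*(-⅙) - 28/((-10 + o) - 6)) = 4*(-z/6 - 28/(-16 + o)) = 4*(-28/(-16 + o) - z/6) = -112/(-16 + o) - 2*z/3)
105 - q(5, -5 + 6*(-4)) = 105 - 2*(-168 + 16*5 - 1*(-5 + 6*(-4))*5)/(3*(-16 + (-5 + 6*(-4)))) = 105 - 2*(-168 + 80 - 1*(-5 - 24)*5)/(3*(-16 + (-5 - 24))) = 105 - 2*(-168 + 80 - 1*(-29)*5)/(3*(-16 - 29)) = 105 - 2*(-168 + 80 + 145)/(3*(-45)) = 105 - 2*(-1)*57/(3*45) = 105 - 1*(-38/45) = 105 + 38/45 = 4763/45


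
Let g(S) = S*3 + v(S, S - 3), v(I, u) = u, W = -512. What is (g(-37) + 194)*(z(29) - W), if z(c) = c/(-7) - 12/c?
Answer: 4429473/203 ≈ 21820.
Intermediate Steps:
z(c) = -12/c - c/7 (z(c) = c*(-1/7) - 12/c = -c/7 - 12/c = -12/c - c/7)
g(S) = -3 + 4*S (g(S) = S*3 + (S - 3) = 3*S + (-3 + S) = -3 + 4*S)
(g(-37) + 194)*(z(29) - W) = ((-3 + 4*(-37)) + 194)*((-12/29 - 1/7*29) - 1*(-512)) = ((-3 - 148) + 194)*((-12*1/29 - 29/7) + 512) = (-151 + 194)*((-12/29 - 29/7) + 512) = 43*(-925/203 + 512) = 43*(103011/203) = 4429473/203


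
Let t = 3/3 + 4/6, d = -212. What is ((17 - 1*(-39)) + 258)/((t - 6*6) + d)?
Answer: -942/739 ≈ -1.2747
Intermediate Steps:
t = 5/3 (t = 3*(⅓) + 4*(⅙) = 1 + ⅔ = 5/3 ≈ 1.6667)
((17 - 1*(-39)) + 258)/((t - 6*6) + d) = ((17 - 1*(-39)) + 258)/((5/3 - 6*6) - 212) = ((17 + 39) + 258)/((5/3 - 36) - 212) = (56 + 258)/(-103/3 - 212) = 314/(-739/3) = 314*(-3/739) = -942/739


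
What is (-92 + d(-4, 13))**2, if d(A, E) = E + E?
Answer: 4356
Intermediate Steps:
d(A, E) = 2*E
(-92 + d(-4, 13))**2 = (-92 + 2*13)**2 = (-92 + 26)**2 = (-66)**2 = 4356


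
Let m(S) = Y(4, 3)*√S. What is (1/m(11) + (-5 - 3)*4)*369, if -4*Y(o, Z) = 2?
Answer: -11808 - 738*√11/11 ≈ -12031.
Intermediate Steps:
Y(o, Z) = -½ (Y(o, Z) = -¼*2 = -½)
m(S) = -√S/2
(1/m(11) + (-5 - 3)*4)*369 = (1/(-√11/2) + (-5 - 3)*4)*369 = (-2*√11/11 - 8*4)*369 = (-2*√11/11 - 32)*369 = (-32 - 2*√11/11)*369 = -11808 - 738*√11/11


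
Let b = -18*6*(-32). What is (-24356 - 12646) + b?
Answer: -33546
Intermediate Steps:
b = 3456 (b = -108*(-32) = 3456)
(-24356 - 12646) + b = (-24356 - 12646) + 3456 = -37002 + 3456 = -33546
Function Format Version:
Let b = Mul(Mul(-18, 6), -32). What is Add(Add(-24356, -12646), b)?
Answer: -33546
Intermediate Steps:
b = 3456 (b = Mul(-108, -32) = 3456)
Add(Add(-24356, -12646), b) = Add(Add(-24356, -12646), 3456) = Add(-37002, 3456) = -33546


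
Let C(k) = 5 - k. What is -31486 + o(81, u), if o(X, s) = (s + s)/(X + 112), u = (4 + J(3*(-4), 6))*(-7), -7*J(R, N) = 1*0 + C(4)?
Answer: -6076852/193 ≈ -31486.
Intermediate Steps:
J(R, N) = -⅐ (J(R, N) = -(1*0 + (5 - 1*4))/7 = -(0 + (5 - 4))/7 = -(0 + 1)/7 = -⅐*1 = -⅐)
u = -27 (u = (4 - ⅐)*(-7) = (27/7)*(-7) = -27)
o(X, s) = 2*s/(112 + X) (o(X, s) = (2*s)/(112 + X) = 2*s/(112 + X))
-31486 + o(81, u) = -31486 + 2*(-27)/(112 + 81) = -31486 + 2*(-27)/193 = -31486 + 2*(-27)*(1/193) = -31486 - 54/193 = -6076852/193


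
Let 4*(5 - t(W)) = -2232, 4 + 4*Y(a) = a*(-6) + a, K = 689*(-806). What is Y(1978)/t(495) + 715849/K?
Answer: -888320818/156326521 ≈ -5.6825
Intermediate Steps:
K = -555334
Y(a) = -1 - 5*a/4 (Y(a) = -1 + (a*(-6) + a)/4 = -1 + (-6*a + a)/4 = -1 + (-5*a)/4 = -1 - 5*a/4)
t(W) = 563 (t(W) = 5 - ¼*(-2232) = 5 + 558 = 563)
Y(1978)/t(495) + 715849/K = (-1 - 5/4*1978)/563 + 715849/(-555334) = (-1 - 4945/2)*(1/563) + 715849*(-1/555334) = -4947/2*1/563 - 715849/555334 = -4947/1126 - 715849/555334 = -888320818/156326521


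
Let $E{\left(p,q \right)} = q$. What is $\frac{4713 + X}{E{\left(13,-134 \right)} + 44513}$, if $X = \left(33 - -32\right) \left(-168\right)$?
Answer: $- \frac{2069}{14793} \approx -0.13986$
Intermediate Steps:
$X = -10920$ ($X = \left(33 + 32\right) \left(-168\right) = 65 \left(-168\right) = -10920$)
$\frac{4713 + X}{E{\left(13,-134 \right)} + 44513} = \frac{4713 - 10920}{-134 + 44513} = - \frac{6207}{44379} = \left(-6207\right) \frac{1}{44379} = - \frac{2069}{14793}$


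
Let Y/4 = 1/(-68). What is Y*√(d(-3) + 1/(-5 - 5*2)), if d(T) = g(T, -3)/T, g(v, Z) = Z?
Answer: -√210/255 ≈ -0.056829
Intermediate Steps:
Y = -1/17 (Y = 4/(-68) = 4*(-1/68) = -1/17 ≈ -0.058824)
d(T) = -3/T
Y*√(d(-3) + 1/(-5 - 5*2)) = -√(-3/(-3) + 1/(-5 - 5*2))/17 = -√(-3*(-⅓) + 1/(-5 - 10))/17 = -√(1 + 1/(-15))/17 = -√(1 - 1/15)/17 = -√210/255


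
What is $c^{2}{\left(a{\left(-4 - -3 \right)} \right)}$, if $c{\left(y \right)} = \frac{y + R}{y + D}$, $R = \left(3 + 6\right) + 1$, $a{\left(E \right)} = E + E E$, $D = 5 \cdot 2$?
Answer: $1$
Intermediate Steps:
$D = 10$
$a{\left(E \right)} = E + E^{2}$
$R = 10$ ($R = 9 + 1 = 10$)
$c{\left(y \right)} = 1$ ($c{\left(y \right)} = \frac{y + 10}{y + 10} = \frac{10 + y}{10 + y} = 1$)
$c^{2}{\left(a{\left(-4 - -3 \right)} \right)} = 1^{2} = 1$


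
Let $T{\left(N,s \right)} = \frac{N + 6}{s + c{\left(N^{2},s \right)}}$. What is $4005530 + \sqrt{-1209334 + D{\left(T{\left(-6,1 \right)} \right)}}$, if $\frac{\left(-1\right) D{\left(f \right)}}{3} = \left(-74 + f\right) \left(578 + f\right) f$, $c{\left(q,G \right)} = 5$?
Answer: $4005530 + i \sqrt{1209334} \approx 4.0055 \cdot 10^{6} + 1099.7 i$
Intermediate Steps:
$T{\left(N,s \right)} = \frac{6 + N}{5 + s}$ ($T{\left(N,s \right)} = \frac{N + 6}{s + 5} = \frac{6 + N}{5 + s}$)
$D{\left(f \right)} = - 3 f \left(-74 + f\right) \left(578 + f\right)$ ($D{\left(f \right)} = - 3 \left(-74 + f\right) \left(578 + f\right) f = - 3 f \left(-74 + f\right) \left(578 + f\right)$)
$4005530 + \sqrt{-1209334 + D{\left(T{\left(-6,1 \right)} \right)}} = 4005530 + \sqrt{-1209334 + 3 \frac{6 - 6}{5 + 1} \left(42772 - \left(\frac{6 - 6}{5 + 1}\right)^{2} - 504 \frac{6 - 6}{5 + 1}\right)} = 4005530 + \sqrt{-1209334 + 3 \cdot \frac{1}{6} \cdot 0 \left(42772 - \left(\frac{1}{6} \cdot 0\right)^{2} - 504 \cdot \frac{1}{6} \cdot 0\right)} = 4005530 + \sqrt{-1209334 + 3 \cdot 0 \left(42772 - 0^{2} - 0\right)} = 4005530 + \sqrt{-1209334 + 3 \cdot 0 \left(42772 - 0 + 0\right)} = 4005530 + \sqrt{-1209334 + 3 \cdot 0 \left(42772 + 0 + 0\right)} = 4005530 + \sqrt{-1209334 + 3 \cdot 0 \cdot 42772} = 4005530 + \sqrt{-1209334 + 0} = 4005530 + \sqrt{-1209334} = 4005530 + i \sqrt{1209334}$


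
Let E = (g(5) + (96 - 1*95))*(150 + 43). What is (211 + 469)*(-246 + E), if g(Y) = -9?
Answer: -1217200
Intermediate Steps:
E = -1544 (E = (-9 + (96 - 1*95))*(150 + 43) = (-9 + (96 - 95))*193 = (-9 + 1)*193 = -8*193 = -1544)
(211 + 469)*(-246 + E) = (211 + 469)*(-246 - 1544) = 680*(-1790) = -1217200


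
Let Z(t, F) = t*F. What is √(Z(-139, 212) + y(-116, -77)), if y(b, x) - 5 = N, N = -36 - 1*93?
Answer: 6*I*√822 ≈ 172.02*I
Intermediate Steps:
N = -129 (N = -36 - 93 = -129)
y(b, x) = -124 (y(b, x) = 5 - 129 = -124)
Z(t, F) = F*t
√(Z(-139, 212) + y(-116, -77)) = √(212*(-139) - 124) = √(-29468 - 124) = √(-29592) = 6*I*√822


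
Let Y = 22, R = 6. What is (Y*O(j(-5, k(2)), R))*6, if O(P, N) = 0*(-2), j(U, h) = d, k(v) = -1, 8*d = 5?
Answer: 0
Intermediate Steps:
d = 5/8 (d = (1/8)*5 = 5/8 ≈ 0.62500)
j(U, h) = 5/8
O(P, N) = 0
(Y*O(j(-5, k(2)), R))*6 = (22*0)*6 = 0*6 = 0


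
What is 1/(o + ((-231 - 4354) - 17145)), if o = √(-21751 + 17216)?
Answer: -4346/94439487 - I*√4535/472197435 ≈ -4.6019e-5 - 1.4261e-7*I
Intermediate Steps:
o = I*√4535 (o = √(-4535) = I*√4535 ≈ 67.342*I)
1/(o + ((-231 - 4354) - 17145)) = 1/(I*√4535 + ((-231 - 4354) - 17145)) = 1/(I*√4535 + (-4585 - 17145)) = 1/(I*√4535 - 21730) = 1/(-21730 + I*√4535)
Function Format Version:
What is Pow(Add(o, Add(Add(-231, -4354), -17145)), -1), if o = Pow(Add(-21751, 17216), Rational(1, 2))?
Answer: Add(Rational(-4346, 94439487), Mul(Rational(-1, 472197435), I, Pow(4535, Rational(1, 2)))) ≈ Add(-4.6019e-5, Mul(-1.4261e-7, I))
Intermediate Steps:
o = Mul(I, Pow(4535, Rational(1, 2))) (o = Pow(-4535, Rational(1, 2)) = Mul(I, Pow(4535, Rational(1, 2))) ≈ Mul(67.342, I))
Pow(Add(o, Add(Add(-231, -4354), -17145)), -1) = Pow(Add(Mul(I, Pow(4535, Rational(1, 2))), Add(Add(-231, -4354), -17145)), -1) = Pow(Add(Mul(I, Pow(4535, Rational(1, 2))), Add(-4585, -17145)), -1) = Pow(Add(Mul(I, Pow(4535, Rational(1, 2))), -21730), -1) = Pow(Add(-21730, Mul(I, Pow(4535, Rational(1, 2)))), -1)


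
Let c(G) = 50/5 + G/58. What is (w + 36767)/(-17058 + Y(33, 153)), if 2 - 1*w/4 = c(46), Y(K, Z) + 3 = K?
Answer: -1065223/493812 ≈ -2.1571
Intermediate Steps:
c(G) = 10 + G/58 (c(G) = 50*(⅕) + G*(1/58) = 10 + G/58)
Y(K, Z) = -3 + K
w = -1020/29 (w = 8 - 4*(10 + (1/58)*46) = 8 - 4*(10 + 23/29) = 8 - 4*313/29 = 8 - 1252/29 = -1020/29 ≈ -35.172)
(w + 36767)/(-17058 + Y(33, 153)) = (-1020/29 + 36767)/(-17058 + (-3 + 33)) = 1065223/(29*(-17058 + 30)) = (1065223/29)/(-17028) = (1065223/29)*(-1/17028) = -1065223/493812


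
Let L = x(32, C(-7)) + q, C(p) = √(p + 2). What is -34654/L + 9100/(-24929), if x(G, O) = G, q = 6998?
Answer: -463931283/87625435 ≈ -5.2945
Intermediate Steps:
C(p) = √(2 + p)
L = 7030 (L = 32 + 6998 = 7030)
-34654/L + 9100/(-24929) = -34654/7030 + 9100/(-24929) = -34654*1/7030 + 9100*(-1/24929) = -17327/3515 - 9100/24929 = -463931283/87625435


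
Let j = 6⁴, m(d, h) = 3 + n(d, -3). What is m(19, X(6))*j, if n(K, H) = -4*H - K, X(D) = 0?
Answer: -5184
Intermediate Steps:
n(K, H) = -K - 4*H
m(d, h) = 15 - d (m(d, h) = 3 + (-d - 4*(-3)) = 3 + (-d + 12) = 3 + (12 - d) = 15 - d)
j = 1296
m(19, X(6))*j = (15 - 1*19)*1296 = (15 - 19)*1296 = -4*1296 = -5184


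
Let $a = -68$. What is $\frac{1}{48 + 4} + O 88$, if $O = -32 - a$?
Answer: $\frac{164737}{52} \approx 3168.0$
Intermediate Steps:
$O = 36$ ($O = -32 - -68 = -32 + 68 = 36$)
$\frac{1}{48 + 4} + O 88 = \frac{1}{48 + 4} + 36 \cdot 88 = \frac{1}{52} + 3168 = \frac{164737}{52}$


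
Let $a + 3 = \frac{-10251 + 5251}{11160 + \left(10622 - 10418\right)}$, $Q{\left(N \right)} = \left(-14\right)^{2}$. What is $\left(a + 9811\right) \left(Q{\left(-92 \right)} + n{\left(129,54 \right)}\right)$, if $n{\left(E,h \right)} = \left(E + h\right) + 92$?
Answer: $\frac{4374534646}{947} \approx 4.6194 \cdot 10^{6}$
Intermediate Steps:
$Q{\left(N \right)} = 196$
$n{\left(E,h \right)} = 92 + E + h$
$a = - \frac{9773}{2841}$ ($a = -3 + \frac{-10251 + 5251}{11160 + \left(10622 - 10418\right)} = -3 - \frac{5000}{11160 + 204} = -3 - \frac{5000}{11364} = -3 - \frac{1250}{2841} = - \frac{9773}{2841} \approx -3.44$)
$\left(a + 9811\right) \left(Q{\left(-92 \right)} + n{\left(129,54 \right)}\right) = \left(- \frac{9773}{2841} + 9811\right) \left(196 + \left(92 + 129 + 54\right)\right) = \frac{27863278 \left(196 + 275\right)}{2841} = \frac{27863278}{2841} \cdot 471 = \frac{4374534646}{947}$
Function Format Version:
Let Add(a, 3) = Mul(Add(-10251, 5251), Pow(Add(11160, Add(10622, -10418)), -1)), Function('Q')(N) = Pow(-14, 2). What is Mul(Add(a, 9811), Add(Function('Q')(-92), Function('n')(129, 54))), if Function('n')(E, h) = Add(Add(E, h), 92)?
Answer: Rational(4374534646, 947) ≈ 4.6194e+6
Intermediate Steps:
Function('Q')(N) = 196
Function('n')(E, h) = Add(92, E, h)
a = Rational(-9773, 2841) (a = Add(-3, Mul(Add(-10251, 5251), Pow(Add(11160, Add(10622, -10418)), -1))) = Add(-3, Mul(-5000, Pow(Add(11160, 204), -1))) = Add(-3, Mul(-5000, Pow(11364, -1))) = Add(-3, Mul(-5000, Rational(1, 11364))) = Add(-3, Rational(-1250, 2841)) = Rational(-9773, 2841) ≈ -3.4400)
Mul(Add(a, 9811), Add(Function('Q')(-92), Function('n')(129, 54))) = Mul(Add(Rational(-9773, 2841), 9811), Add(196, Add(92, 129, 54))) = Mul(Rational(27863278, 2841), Add(196, 275)) = Mul(Rational(27863278, 2841), 471) = Rational(4374534646, 947)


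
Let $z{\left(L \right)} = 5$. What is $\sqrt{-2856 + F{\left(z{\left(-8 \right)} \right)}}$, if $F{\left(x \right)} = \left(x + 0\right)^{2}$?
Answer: $i \sqrt{2831} \approx 53.207 i$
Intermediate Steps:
$F{\left(x \right)} = x^{2}$
$\sqrt{-2856 + F{\left(z{\left(-8 \right)} \right)}} = \sqrt{-2856 + 5^{2}} = \sqrt{-2856 + 25} = \sqrt{-2831} = i \sqrt{2831}$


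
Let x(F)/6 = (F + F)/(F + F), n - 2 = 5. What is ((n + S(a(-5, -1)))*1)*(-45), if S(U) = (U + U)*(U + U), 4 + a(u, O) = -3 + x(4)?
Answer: -495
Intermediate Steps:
n = 7 (n = 2 + 5 = 7)
x(F) = 6 (x(F) = 6*((F + F)/(F + F)) = 6*((2*F)/((2*F))) = 6*((2*F)*(1/(2*F))) = 6*1 = 6)
a(u, O) = -1 (a(u, O) = -4 + (-3 + 6) = -4 + 3 = -1)
S(U) = 4*U**2 (S(U) = (2*U)*(2*U) = 4*U**2)
((n + S(a(-5, -1)))*1)*(-45) = ((7 + 4*(-1)**2)*1)*(-45) = ((7 + 4*1)*1)*(-45) = ((7 + 4)*1)*(-45) = (11*1)*(-45) = 11*(-45) = -495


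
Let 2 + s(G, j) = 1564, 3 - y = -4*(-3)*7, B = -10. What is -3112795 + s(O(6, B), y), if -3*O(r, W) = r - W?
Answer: -3111233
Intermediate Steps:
O(r, W) = -r/3 + W/3 (O(r, W) = -(r - W)/3 = -r/3 + W/3)
y = -81 (y = 3 - (-4*(-3))*7 = 3 - 12*7 = 3 - 1*84 = 3 - 84 = -81)
s(G, j) = 1562 (s(G, j) = -2 + 1564 = 1562)
-3112795 + s(O(6, B), y) = -3112795 + 1562 = -3111233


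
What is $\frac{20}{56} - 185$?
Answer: $- \frac{2585}{14} \approx -184.64$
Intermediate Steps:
$\frac{20}{56} - 185 = 20 \cdot \frac{1}{56} - 185 = \frac{5}{14} - 185 = - \frac{2585}{14}$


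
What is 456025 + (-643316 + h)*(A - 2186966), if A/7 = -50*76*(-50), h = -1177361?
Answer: 1560258742007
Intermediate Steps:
A = 1330000 (A = 7*(-50*76*(-50)) = 7*(-3800*(-50)) = 7*190000 = 1330000)
456025 + (-643316 + h)*(A - 2186966) = 456025 + (-643316 - 1177361)*(1330000 - 2186966) = 456025 - 1820677*(-856966) = 456025 + 1560258285982 = 1560258742007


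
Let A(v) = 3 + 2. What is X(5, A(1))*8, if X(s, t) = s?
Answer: 40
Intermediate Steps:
A(v) = 5
X(5, A(1))*8 = 5*8 = 40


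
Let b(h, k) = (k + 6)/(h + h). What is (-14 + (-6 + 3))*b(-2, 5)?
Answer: 187/4 ≈ 46.750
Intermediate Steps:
b(h, k) = (6 + k)/(2*h) (b(h, k) = (6 + k)/((2*h)) = (6 + k)*(1/(2*h)) = (6 + k)/(2*h))
(-14 + (-6 + 3))*b(-2, 5) = (-14 + (-6 + 3))*((½)*(6 + 5)/(-2)) = (-14 - 3)*((½)*(-½)*11) = -17*(-11/4) = 187/4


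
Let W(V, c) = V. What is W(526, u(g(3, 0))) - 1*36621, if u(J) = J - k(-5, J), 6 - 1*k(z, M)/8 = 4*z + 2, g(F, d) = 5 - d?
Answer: -36095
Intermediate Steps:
k(z, M) = 32 - 32*z (k(z, M) = 48 - 8*(4*z + 2) = 48 - 8*(2 + 4*z) = 48 + (-16 - 32*z) = 32 - 32*z)
u(J) = -192 + J (u(J) = J - (32 - 32*(-5)) = J - (32 + 160) = J - 1*192 = J - 192 = -192 + J)
W(526, u(g(3, 0))) - 1*36621 = 526 - 1*36621 = 526 - 36621 = -36095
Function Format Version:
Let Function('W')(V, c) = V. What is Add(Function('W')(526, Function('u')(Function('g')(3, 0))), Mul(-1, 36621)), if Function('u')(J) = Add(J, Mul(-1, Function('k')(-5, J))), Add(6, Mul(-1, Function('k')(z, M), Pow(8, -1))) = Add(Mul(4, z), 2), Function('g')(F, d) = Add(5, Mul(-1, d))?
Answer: -36095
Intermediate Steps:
Function('k')(z, M) = Add(32, Mul(-32, z)) (Function('k')(z, M) = Add(48, Mul(-8, Add(Mul(4, z), 2))) = Add(48, Mul(-8, Add(2, Mul(4, z)))) = Add(48, Add(-16, Mul(-32, z))) = Add(32, Mul(-32, z)))
Function('u')(J) = Add(-192, J) (Function('u')(J) = Add(J, Mul(-1, Add(32, Mul(-32, -5)))) = Add(J, Mul(-1, Add(32, 160))) = Add(J, Mul(-1, 192)) = Add(J, -192) = Add(-192, J))
Add(Function('W')(526, Function('u')(Function('g')(3, 0))), Mul(-1, 36621)) = Add(526, Mul(-1, 36621)) = Add(526, -36621) = -36095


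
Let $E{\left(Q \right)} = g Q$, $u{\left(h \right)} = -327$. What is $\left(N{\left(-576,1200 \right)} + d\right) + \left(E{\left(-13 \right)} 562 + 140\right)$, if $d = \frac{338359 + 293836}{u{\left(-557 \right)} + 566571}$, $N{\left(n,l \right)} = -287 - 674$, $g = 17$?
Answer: $- \frac{70792891417}{566244} \approx -1.2502 \cdot 10^{5}$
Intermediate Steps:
$E{\left(Q \right)} = 17 Q$
$N{\left(n,l \right)} = -961$
$d = \frac{632195}{566244}$ ($d = \frac{338359 + 293836}{-327 + 566571} = \frac{632195}{566244} \approx 1.1165$)
$\left(N{\left(-576,1200 \right)} + d\right) + \left(E{\left(-13 \right)} 562 + 140\right) = \left(-961 + \frac{632195}{566244}\right) + \left(17 \left(-13\right) 562 + 140\right) = - \frac{543528289}{566244} + \left(\left(-221\right) 562 + 140\right) = - \frac{543528289}{566244} + \left(-124202 + 140\right) = - \frac{543528289}{566244} - 124062 = - \frac{70792891417}{566244}$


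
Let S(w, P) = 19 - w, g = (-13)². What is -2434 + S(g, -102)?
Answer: -2584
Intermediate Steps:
g = 169
-2434 + S(g, -102) = -2434 + (19 - 1*169) = -2434 + (19 - 169) = -2434 - 150 = -2584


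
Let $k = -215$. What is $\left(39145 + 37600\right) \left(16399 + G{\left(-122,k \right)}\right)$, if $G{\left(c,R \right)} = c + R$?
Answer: $1232678190$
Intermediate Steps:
$G{\left(c,R \right)} = R + c$
$\left(39145 + 37600\right) \left(16399 + G{\left(-122,k \right)}\right) = \left(39145 + 37600\right) \left(16399 - 337\right) = 76745 \left(16399 - 337\right) = 76745 \cdot 16062 = 1232678190$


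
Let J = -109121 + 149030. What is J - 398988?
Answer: -359079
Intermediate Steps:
J = 39909
J - 398988 = 39909 - 398988 = -359079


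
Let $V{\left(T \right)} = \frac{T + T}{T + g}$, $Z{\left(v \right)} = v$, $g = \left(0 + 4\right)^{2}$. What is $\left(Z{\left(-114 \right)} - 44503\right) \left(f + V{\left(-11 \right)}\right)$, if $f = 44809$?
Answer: $- \frac{9995234191}{5} \approx -1.999 \cdot 10^{9}$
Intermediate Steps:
$g = 16$ ($g = 4^{2} = 16$)
$V{\left(T \right)} = \frac{2 T}{16 + T}$ ($V{\left(T \right)} = \frac{T + T}{T + 16} = \frac{2 T}{16 + T}$)
$\left(Z{\left(-114 \right)} - 44503\right) \left(f + V{\left(-11 \right)}\right) = \left(-114 - 44503\right) \left(44809 + 2 \left(-11\right) \frac{1}{16 - 11}\right) = \left(-114 - 44503\right) \left(44809 + 2 \left(-11\right) \frac{1}{5}\right) = - 44617 \left(44809 - \frac{22}{5}\right) = \left(-44617\right) \frac{224023}{5} = - \frac{9995234191}{5}$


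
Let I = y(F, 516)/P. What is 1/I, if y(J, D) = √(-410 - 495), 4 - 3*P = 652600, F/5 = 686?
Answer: 217532*I*√905/905 ≈ 7231.0*I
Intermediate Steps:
F = 3430 (F = 5*686 = 3430)
P = -217532 (P = 4/3 - ⅓*652600 = 4/3 - 652600/3 = -217532)
y(J, D) = I*√905 (y(J, D) = √(-905) = I*√905)
I = -I*√905/217532 (I = (I*√905)/(-217532) = (I*√905)*(-1/217532) = -I*√905/217532 ≈ -0.00013829*I)
1/I = 1/(-I*√905/217532) = 217532*I*√905/905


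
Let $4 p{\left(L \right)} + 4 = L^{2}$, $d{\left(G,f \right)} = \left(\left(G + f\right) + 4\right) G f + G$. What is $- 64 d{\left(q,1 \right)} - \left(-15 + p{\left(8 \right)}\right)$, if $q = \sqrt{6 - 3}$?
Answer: $-192 - 384 \sqrt{3} \approx -857.11$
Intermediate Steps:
$q = \sqrt{3} \approx 1.732$
$d{\left(G,f \right)} = G + G f \left(4 + G + f\right)$ ($d{\left(G,f \right)} = \left(4 + G + f\right) G f + G = G \left(4 + G + f\right) f + G = G f \left(4 + G + f\right) + G = G + G f \left(4 + G + f\right)$)
$p{\left(L \right)} = -1 + \frac{L^{2}}{4}$
$- 64 d{\left(q,1 \right)} - \left(-15 + p{\left(8 \right)}\right) = - 64 \sqrt{3} \left(1 + 1^{2} + 4 \cdot 1 + \sqrt{3} \cdot 1\right) + \left(15 - \left(-1 + \frac{8^{2}}{4}\right)\right) = - 64 \sqrt{3} \left(1 + 1 + 4 + \sqrt{3}\right) + \left(15 - \left(-1 + \frac{1}{4} \cdot 64\right)\right) = - 64 \sqrt{3} \left(6 + \sqrt{3}\right) + \left(15 - \left(-1 + 16\right)\right) = - 64 \sqrt{3} \left(6 + \sqrt{3}\right) + \left(15 - 15\right) = - 64 \sqrt{3} \left(6 + \sqrt{3}\right) + 0 = - 64 \sqrt{3} \left(6 + \sqrt{3}\right)$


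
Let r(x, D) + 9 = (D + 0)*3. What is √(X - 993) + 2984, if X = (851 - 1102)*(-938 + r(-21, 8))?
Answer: 2984 + 2*√57670 ≈ 3464.3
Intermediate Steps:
r(x, D) = -9 + 3*D (r(x, D) = -9 + (D + 0)*3 = -9 + D*3 = -9 + 3*D)
X = 231673 (X = (851 - 1102)*(-938 + (-9 + 3*8)) = -251*(-938 + (-9 + 24)) = -251*(-938 + 15) = -251*(-923) = 231673)
√(X - 993) + 2984 = √(231673 - 993) + 2984 = √230680 + 2984 = 2*√57670 + 2984 = 2984 + 2*√57670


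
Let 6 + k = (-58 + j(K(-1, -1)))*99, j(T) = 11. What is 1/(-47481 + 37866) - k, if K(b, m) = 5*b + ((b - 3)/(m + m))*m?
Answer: 44796284/9615 ≈ 4659.0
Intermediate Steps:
K(b, m) = -3/2 + 11*b/2 (K(b, m) = 5*b + ((-3 + b)/((2*m)))*m = 5*b + ((-3 + b)*(1/(2*m)))*m = 5*b + ((-3 + b)/(2*m))*m = 5*b + (-3/2 + b/2) = -3/2 + 11*b/2)
k = -4659 (k = -6 + (-58 + 11)*99 = -6 - 47*99 = -6 - 4653 = -4659)
1/(-47481 + 37866) - k = 1/(-47481 + 37866) - 1*(-4659) = 1/(-9615) + 4659 = -1/9615 + 4659 = 44796284/9615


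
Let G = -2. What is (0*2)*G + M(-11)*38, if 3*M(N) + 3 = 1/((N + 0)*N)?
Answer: -13756/363 ≈ -37.895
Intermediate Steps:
M(N) = -1 + 1/(3*N²) (M(N) = -1 + (1/((N + 0)*N))/3 = -1 + (1/(N*N))/3 = -1 + 1/(3*N²))
(0*2)*G + M(-11)*38 = (0*2)*(-2) + (-1 + (⅓)/(-11)²)*38 = 0*(-2) + (-1 + (⅓)*(1/121))*38 = 0 + (-1 + 1/363)*38 = 0 - 362/363*38 = 0 - 13756/363 = -13756/363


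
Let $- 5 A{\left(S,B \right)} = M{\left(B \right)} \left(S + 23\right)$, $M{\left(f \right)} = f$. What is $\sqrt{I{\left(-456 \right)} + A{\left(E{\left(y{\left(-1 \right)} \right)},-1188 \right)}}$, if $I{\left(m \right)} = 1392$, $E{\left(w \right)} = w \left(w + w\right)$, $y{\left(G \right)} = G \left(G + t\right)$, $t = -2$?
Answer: $\frac{2 \sqrt{69585}}{5} \approx 105.52$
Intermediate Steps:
$y{\left(G \right)} = G \left(-2 + G\right)$ ($y{\left(G \right)} = G \left(G - 2\right) = G \left(-2 + G\right)$)
$E{\left(w \right)} = 2 w^{2}$ ($E{\left(w \right)} = w 2 w = 2 w^{2}$)
$A{\left(S,B \right)} = - \frac{B \left(23 + S\right)}{5}$ ($A{\left(S,B \right)} = - \frac{B \left(S + 23\right)}{5} = - \frac{B \left(23 + S\right)}{5}$)
$\sqrt{I{\left(-456 \right)} + A{\left(E{\left(y{\left(-1 \right)} \right)},-1188 \right)}} = \sqrt{1392 - - \frac{1188 \left(23 + 2 \left(- (-2 - 1)\right)^{2}\right)}{5}} = \sqrt{1392 - - \frac{1188 \left(23 + 2 \left(\left(-1\right) \left(-3\right)\right)^{2}\right)}{5}} = \sqrt{1392 - - \frac{1188 \left(23 + 2 \cdot 3^{2}\right)}{5}} = \sqrt{1392 - - \frac{1188 \left(23 + 2 \cdot 9\right)}{5}} = \sqrt{1392 - - \frac{1188 \left(23 + 18\right)}{5}} = \sqrt{1392 - \left(- \frac{1188}{5}\right) 41} = \sqrt{1392 + \frac{48708}{5}} = \sqrt{\frac{55668}{5}} = \frac{2 \sqrt{69585}}{5}$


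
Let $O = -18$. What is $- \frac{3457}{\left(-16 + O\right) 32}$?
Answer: $\frac{3457}{1088} \approx 3.1774$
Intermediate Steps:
$- \frac{3457}{\left(-16 + O\right) 32} = - \frac{3457}{\left(-16 - 18\right) 32} = - \frac{3457}{\left(-34\right) 32} = - \frac{3457}{-1088} = \left(-3457\right) \left(- \frac{1}{1088}\right) = \frac{3457}{1088}$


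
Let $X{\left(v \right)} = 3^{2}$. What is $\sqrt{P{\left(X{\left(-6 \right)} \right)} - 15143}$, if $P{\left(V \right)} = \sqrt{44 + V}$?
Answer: $\sqrt{-15143 + \sqrt{53}} \approx 123.03 i$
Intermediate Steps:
$X{\left(v \right)} = 9$
$\sqrt{P{\left(X{\left(-6 \right)} \right)} - 15143} = \sqrt{\sqrt{44 + 9} - 15143} = \sqrt{\sqrt{53} - 15143} = \sqrt{-15143 + \sqrt{53}}$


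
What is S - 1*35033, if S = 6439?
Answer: -28594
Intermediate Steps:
S - 1*35033 = 6439 - 1*35033 = 6439 - 35033 = -28594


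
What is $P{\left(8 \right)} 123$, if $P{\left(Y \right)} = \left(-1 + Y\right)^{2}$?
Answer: $6027$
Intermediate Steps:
$P{\left(8 \right)} 123 = \left(-1 + 8\right)^{2} \cdot 123 = 7^{2} \cdot 123 = 49 \cdot 123 = 6027$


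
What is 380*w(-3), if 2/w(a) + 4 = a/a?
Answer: -760/3 ≈ -253.33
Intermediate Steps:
w(a) = -2/3 (w(a) = 2/(-4 + a/a) = 2/(-4 + 1) = 2/(-3) = 2*(-1/3) = -2/3)
380*w(-3) = 380*(-2/3) = -760/3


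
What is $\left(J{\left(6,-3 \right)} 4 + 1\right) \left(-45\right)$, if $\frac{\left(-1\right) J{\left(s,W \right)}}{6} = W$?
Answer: $-3285$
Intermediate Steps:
$J{\left(s,W \right)} = - 6 W$
$\left(J{\left(6,-3 \right)} 4 + 1\right) \left(-45\right) = \left(\left(-6\right) \left(-3\right) 4 + 1\right) \left(-45\right) = \left(18 \cdot 4 + 1\right) \left(-45\right) = \left(72 + 1\right) \left(-45\right) = 73 \left(-45\right) = -3285$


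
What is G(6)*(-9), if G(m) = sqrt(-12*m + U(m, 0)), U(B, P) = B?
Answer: -9*I*sqrt(66) ≈ -73.116*I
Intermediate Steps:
G(m) = sqrt(11)*sqrt(-m) (G(m) = sqrt(-12*m + m) = sqrt(-11*m) = sqrt(11)*sqrt(-m))
G(6)*(-9) = (sqrt(11)*sqrt(-1*6))*(-9) = (sqrt(11)*sqrt(-6))*(-9) = (sqrt(11)*(I*sqrt(6)))*(-9) = (I*sqrt(66))*(-9) = -9*I*sqrt(66)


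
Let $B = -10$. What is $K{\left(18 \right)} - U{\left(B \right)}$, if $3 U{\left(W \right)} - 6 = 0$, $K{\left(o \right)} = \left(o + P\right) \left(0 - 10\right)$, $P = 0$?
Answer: $-182$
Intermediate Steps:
$K{\left(o \right)} = - 10 o$ ($K{\left(o \right)} = \left(o + 0\right) \left(0 - 10\right) = o \left(-10\right) = - 10 o$)
$U{\left(W \right)} = 2$ ($U{\left(W \right)} = 2 + \frac{1}{3} \cdot 0 = 2 + 0 = 2$)
$K{\left(18 \right)} - U{\left(B \right)} = \left(-10\right) 18 - 2 = -180 - 2 = -182$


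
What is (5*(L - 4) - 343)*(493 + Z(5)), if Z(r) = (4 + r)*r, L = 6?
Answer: -179154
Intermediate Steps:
Z(r) = r*(4 + r)
(5*(L - 4) - 343)*(493 + Z(5)) = (5*(6 - 4) - 343)*(493 + 5*(4 + 5)) = (5*2 - 343)*(493 + 5*9) = (10 - 343)*(493 + 45) = -333*538 = -179154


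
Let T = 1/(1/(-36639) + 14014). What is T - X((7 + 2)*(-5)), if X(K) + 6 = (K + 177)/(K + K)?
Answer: 2300318057/308075367 ≈ 7.4667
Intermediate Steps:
X(K) = -6 + (177 + K)/(2*K) (X(K) = -6 + (K + 177)/(K + K) = -6 + (177 + K)/((2*K)) = -6 + (177 + K)*(1/(2*K)) = -6 + (177 + K)/(2*K))
T = 36639/513458945 (T = 1/(-1/36639 + 14014) = 1/(513458945/36639) = 36639/513458945 ≈ 7.1357e-5)
T - X((7 + 2)*(-5)) = 36639/513458945 - (177 - 11*(7 + 2)*(-5))/(2*((7 + 2)*(-5))) = 36639/513458945 - (177 - 99*(-5))/(2*(9*(-5))) = 36639/513458945 - (177 - 11*(-45))/(2*(-45)) = 36639/513458945 - (-1)*(177 + 495)/(2*45) = 36639/513458945 - (-1)*672/(2*45) = 36639/513458945 - 1*(-112/15) = 36639/513458945 + 112/15 = 2300318057/308075367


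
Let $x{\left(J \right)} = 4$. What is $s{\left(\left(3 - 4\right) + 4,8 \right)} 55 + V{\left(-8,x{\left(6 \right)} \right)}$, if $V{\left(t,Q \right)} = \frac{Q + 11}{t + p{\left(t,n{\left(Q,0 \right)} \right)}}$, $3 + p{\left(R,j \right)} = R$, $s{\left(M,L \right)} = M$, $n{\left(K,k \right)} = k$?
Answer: $\frac{3120}{19} \approx 164.21$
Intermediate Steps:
$p{\left(R,j \right)} = -3 + R$
$V{\left(t,Q \right)} = \frac{11 + Q}{-3 + 2 t}$ ($V{\left(t,Q \right)} = \frac{Q + 11}{t + \left(-3 + t\right)} = \frac{11 + Q}{-3 + 2 t}$)
$s{\left(\left(3 - 4\right) + 4,8 \right)} 55 + V{\left(-8,x{\left(6 \right)} \right)} = \left(\left(3 - 4\right) + 4\right) 55 + \frac{11 + 4}{-3 + 2 \left(-8\right)} = \left(-1 + 4\right) 55 + \frac{1}{-3 - 16} \cdot 15 = 3 \cdot 55 + \frac{1}{-19} \cdot 15 = 165 - \frac{15}{19} = \frac{3120}{19}$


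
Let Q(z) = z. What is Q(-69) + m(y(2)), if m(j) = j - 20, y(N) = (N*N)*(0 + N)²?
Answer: -73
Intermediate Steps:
y(N) = N⁴ (y(N) = N²*N² = N⁴)
m(j) = -20 + j
Q(-69) + m(y(2)) = -69 + (-20 + 2⁴) = -69 + (-20 + 16) = -69 - 4 = -73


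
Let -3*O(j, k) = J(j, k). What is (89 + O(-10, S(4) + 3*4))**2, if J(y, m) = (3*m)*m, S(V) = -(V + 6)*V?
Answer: 483025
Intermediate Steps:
S(V) = -V*(6 + V) (S(V) = -(6 + V)*V = -V*(6 + V))
J(y, m) = 3*m**2
O(j, k) = -k**2
(89 + O(-10, S(4) + 3*4))**2 = (89 - (-1*4*(6 + 4) + 3*4)**2)**2 = (89 - (-1*4*10 + 12)**2)**2 = (89 - (-40 + 12)**2)**2 = (89 - 1*(-28)**2)**2 = (89 - 1*784)**2 = (89 - 784)**2 = (-695)**2 = 483025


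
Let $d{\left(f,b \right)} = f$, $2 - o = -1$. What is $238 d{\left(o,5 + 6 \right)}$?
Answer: $714$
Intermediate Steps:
$o = 3$ ($o = 2 - -1 = 2 + 1 = 3$)
$238 d{\left(o,5 + 6 \right)} = 238 \cdot 3 = 714$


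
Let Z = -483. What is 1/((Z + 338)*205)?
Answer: -1/29725 ≈ -3.3642e-5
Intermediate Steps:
1/((Z + 338)*205) = 1/((-483 + 338)*205) = 1/(-145*205) = 1/(-29725) = -1/29725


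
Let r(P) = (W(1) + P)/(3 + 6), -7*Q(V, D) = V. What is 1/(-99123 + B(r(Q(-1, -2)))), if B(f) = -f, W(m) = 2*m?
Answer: -21/2081588 ≈ -1.0088e-5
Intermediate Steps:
Q(V, D) = -V/7
r(P) = 2/9 + P/9 (r(P) = (2*1 + P)/(3 + 6) = (2 + P)/9 = (2 + P)*(1/9) = 2/9 + P/9)
1/(-99123 + B(r(Q(-1, -2)))) = 1/(-99123 - (2/9 + (-1/7*(-1))/9)) = 1/(-99123 - (2/9 + (1/9)*(1/7))) = 1/(-99123 - (2/9 + 1/63)) = 1/(-99123 - 1*5/21) = 1/(-99123 - 5/21) = 1/(-2081588/21) = -21/2081588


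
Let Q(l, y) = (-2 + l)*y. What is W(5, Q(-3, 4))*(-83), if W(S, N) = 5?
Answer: -415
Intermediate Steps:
Q(l, y) = y*(-2 + l)
W(5, Q(-3, 4))*(-83) = 5*(-83) = -415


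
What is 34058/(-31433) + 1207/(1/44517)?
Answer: 1688958519169/31433 ≈ 5.3732e+7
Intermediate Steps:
34058/(-31433) + 1207/(1/44517) = 34058*(-1/31433) + 1207/(1/44517) = -34058/31433 + 1207*44517 = -34058/31433 + 53732019 = 1688958519169/31433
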